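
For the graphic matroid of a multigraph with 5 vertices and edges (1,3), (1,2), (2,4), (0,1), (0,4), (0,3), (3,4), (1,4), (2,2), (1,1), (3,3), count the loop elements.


In a graphic matroid, a loop is a self-loop edge (u,u) with rank 0.
Examining all 11 edges for self-loops...
Self-loops found: (2,2), (1,1), (3,3)
Number of loops = 3.

3


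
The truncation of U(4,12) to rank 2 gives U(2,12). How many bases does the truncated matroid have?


Truncating U(4,12) to rank 2 gives U(2,12).
Bases of U(2,12) are all 2-element subsets of 12 elements.
Number of bases = C(12,2) = (12 * 11) / (1 * 2) = 66.

66


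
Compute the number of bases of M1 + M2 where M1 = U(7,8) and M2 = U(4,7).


Bases of a direct sum M1 + M2: |B| = |B(M1)| * |B(M2)|.
|B(U(7,8))| = C(8,7) = 8.
|B(U(4,7))| = C(7,4) = 35.
Total bases = 8 * 35 = 280.

280


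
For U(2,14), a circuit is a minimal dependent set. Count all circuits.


In U(2,14), circuits are the (3)-element subsets.
Any set of 3 elements is dependent, and removing any one element gives
an independent set of size 2, so it is a minimal dependent set.
Number of circuits = C(14,3) = 14! / (3! * 11!) = 364.

364


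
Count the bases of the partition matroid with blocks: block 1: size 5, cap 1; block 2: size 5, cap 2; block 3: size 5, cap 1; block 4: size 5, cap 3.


A basis picks exactly ci elements from block i.
Number of bases = product of C(|Si|, ci).
= C(5,1) * C(5,2) * C(5,1) * C(5,3)
= 5 * 10 * 5 * 10
= 2500.

2500


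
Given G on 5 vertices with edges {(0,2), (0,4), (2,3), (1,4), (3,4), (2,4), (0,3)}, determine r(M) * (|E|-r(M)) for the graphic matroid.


r(M) = |V| - c = 5 - 1 = 4.
nullity = |E| - r(M) = 7 - 4 = 3.
Product = 4 * 3 = 12.

12


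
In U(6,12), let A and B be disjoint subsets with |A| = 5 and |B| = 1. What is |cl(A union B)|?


|A union B| = 5 + 1 = 6 (disjoint).
In U(6,12), cl(S) = S if |S| < 6, else cl(S) = E.
Since 6 >= 6, cl(A union B) = E.
|cl(A union B)| = 12.

12


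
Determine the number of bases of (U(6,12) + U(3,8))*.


(M1+M2)* = M1* + M2*.
M1* = U(6,12), bases: C(12,6) = 924.
M2* = U(5,8), bases: C(8,5) = 56.
|B(M*)| = 924 * 56 = 51744.

51744


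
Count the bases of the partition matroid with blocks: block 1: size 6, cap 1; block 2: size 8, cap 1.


A basis picks exactly ci elements from block i.
Number of bases = product of C(|Si|, ci).
= C(6,1) * C(8,1)
= 6 * 8
= 48.

48


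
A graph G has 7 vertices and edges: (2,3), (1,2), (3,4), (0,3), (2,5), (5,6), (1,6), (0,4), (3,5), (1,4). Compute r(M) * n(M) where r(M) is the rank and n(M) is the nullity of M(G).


r(M) = |V| - c = 7 - 1 = 6.
nullity = |E| - r(M) = 10 - 6 = 4.
Product = 6 * 4 = 24.

24


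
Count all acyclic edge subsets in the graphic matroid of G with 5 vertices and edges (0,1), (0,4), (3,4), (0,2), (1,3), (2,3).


An independent set in a graphic matroid is an acyclic edge subset.
G has 5 vertices and 6 edges.
Enumerate all 2^6 = 64 subsets, checking for acyclicity.
Total independent sets = 54.

54


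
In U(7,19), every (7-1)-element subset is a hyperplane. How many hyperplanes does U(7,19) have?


Hyperplanes of U(7,19) are flats of rank 6.
In a uniform matroid, these are exactly the (6)-element subsets.
Count = (19 choose 6) = 27132.

27132


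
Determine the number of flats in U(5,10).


Flats of U(5,10): every subset of size < 5 is a flat, plus E itself.
Count = (10 choose 0) + (10 choose 1) + (10 choose 2) + (10 choose 3) + (10 choose 4) + 1
     = 1 + 10 + 45 + 120 + 210 + 1
     = 387.

387


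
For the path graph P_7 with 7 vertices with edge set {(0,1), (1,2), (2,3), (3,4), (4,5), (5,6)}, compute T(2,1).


A path on 7 vertices is a tree with 6 edges.
T(x,y) = x^(6) for any tree.
T(2,1) = 2^6 = 64.

64


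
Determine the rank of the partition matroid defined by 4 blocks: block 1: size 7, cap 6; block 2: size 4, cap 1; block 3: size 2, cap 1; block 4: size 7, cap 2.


Rank of a partition matroid = sum of min(|Si|, ci) for each block.
= min(7,6) + min(4,1) + min(2,1) + min(7,2)
= 6 + 1 + 1 + 2
= 10.

10


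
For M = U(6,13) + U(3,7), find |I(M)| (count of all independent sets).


For a direct sum, |I(M1+M2)| = |I(M1)| * |I(M2)|.
|I(U(6,13))| = sum C(13,k) for k=0..6 = 4096.
|I(U(3,7))| = sum C(7,k) for k=0..3 = 64.
Total = 4096 * 64 = 262144.

262144


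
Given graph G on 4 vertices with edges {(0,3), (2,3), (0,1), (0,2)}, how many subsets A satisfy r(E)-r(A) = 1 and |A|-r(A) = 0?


R(x,y) = sum over A in 2^E of x^(r(E)-r(A)) * y^(|A|-r(A)).
G has 4 vertices, 4 edges. r(E) = 3.
Enumerate all 2^4 = 16 subsets.
Count subsets with r(E)-r(A)=1 and |A|-r(A)=0: 6.

6


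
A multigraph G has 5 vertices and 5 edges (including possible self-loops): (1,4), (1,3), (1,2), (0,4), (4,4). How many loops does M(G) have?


In a graphic matroid, a loop is a self-loop edge (u,u) with rank 0.
Examining all 5 edges for self-loops...
Self-loops found: (4,4)
Number of loops = 1.

1


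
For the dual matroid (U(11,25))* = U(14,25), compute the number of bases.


The dual of U(r,n) is U(n-r, n) = U(14,25).
Bases of U(14,25) are all (14)-element subsets.
|B(M*)| = (25 choose 14) = 4457400.

4457400


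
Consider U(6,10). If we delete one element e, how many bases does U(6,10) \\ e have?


Deleting e from U(6,10) gives U(6,9) since n > r.
Bases of U(6,9) = C(9,6) = 9! / (6! * 3!) = 84.

84


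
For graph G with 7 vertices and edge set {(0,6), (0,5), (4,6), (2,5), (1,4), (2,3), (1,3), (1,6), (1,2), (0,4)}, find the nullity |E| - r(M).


Cycle rank (nullity) = |E| - r(M) = |E| - (|V| - c).
|E| = 10, |V| = 7, c = 1.
Nullity = 10 - (7 - 1) = 10 - 6 = 4.

4


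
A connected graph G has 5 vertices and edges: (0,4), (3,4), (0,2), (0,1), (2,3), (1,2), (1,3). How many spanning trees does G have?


By Kirchhoff's matrix tree theorem, the number of spanning trees equals
the determinant of any cofactor of the Laplacian matrix L.
G has 5 vertices and 7 edges.
Computing the (4 x 4) cofactor determinant gives 24.

24


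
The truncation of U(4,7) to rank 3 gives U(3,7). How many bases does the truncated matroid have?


Truncating U(4,7) to rank 3 gives U(3,7).
Bases of U(3,7) are all 3-element subsets of 7 elements.
Number of bases = (7 choose 3) = 35.

35


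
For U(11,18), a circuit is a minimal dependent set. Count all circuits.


In U(11,18), circuits are the (12)-element subsets.
Any set of 12 elements is dependent, and removing any one element gives
an independent set of size 11, so it is a minimal dependent set.
Number of circuits = C(18,12) = 18! / (12! * 6!) = 18564.

18564


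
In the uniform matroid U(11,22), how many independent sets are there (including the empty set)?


Independent sets of U(11,22) are all subsets of size <= 11.
Count = C(22,0) + C(22,1) + C(22,2) + C(22,3) + C(22,4) + C(22,5) + C(22,6) + C(22,7) + C(22,8) + C(22,9) + C(22,10) + C(22,11)
     = 1 + 22 + 231 + 1540 + 7315 + 26334 + 74613 + 170544 + 319770 + 497420 + 646646 + 705432
     = 2449868.

2449868


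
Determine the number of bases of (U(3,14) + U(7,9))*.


(M1+M2)* = M1* + M2*.
M1* = U(11,14), bases: C(14,11) = 364.
M2* = U(2,9), bases: C(9,2) = 36.
|B(M*)| = 364 * 36 = 13104.

13104


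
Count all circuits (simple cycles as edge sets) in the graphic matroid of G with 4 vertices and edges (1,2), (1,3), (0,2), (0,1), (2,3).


A circuit in a graphic matroid = edge set of a simple cycle.
G has 4 vertices and 5 edges.
Enumerating all minimal edge subsets forming cycles...
Total circuits found: 3.

3


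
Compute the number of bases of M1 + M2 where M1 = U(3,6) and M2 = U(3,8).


Bases of a direct sum M1 + M2: |B| = |B(M1)| * |B(M2)|.
|B(U(3,6))| = C(6,3) = 20.
|B(U(3,8))| = C(8,3) = 56.
Total bases = 20 * 56 = 1120.

1120


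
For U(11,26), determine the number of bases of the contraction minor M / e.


Contracting e from U(11,26) gives U(10,25).
Bases of U(10,25) = C(25,10) = 25! / (10! * 15!) = 3268760.

3268760


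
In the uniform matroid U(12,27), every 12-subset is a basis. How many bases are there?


Bases of U(12,27) are all 12-element subsets of the 27-element ground set.
Number of bases = C(27,12).
C(27,12) = 27! / (12! * 15!) = 17383860.

17383860


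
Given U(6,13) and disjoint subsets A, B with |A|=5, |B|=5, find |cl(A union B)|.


|A union B| = 5 + 5 = 10 (disjoint).
In U(6,13), cl(S) = S if |S| < 6, else cl(S) = E.
Since 10 >= 6, cl(A union B) = E.
|cl(A union B)| = 13.

13


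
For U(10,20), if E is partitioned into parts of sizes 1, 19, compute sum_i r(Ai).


r(Ai) = min(|Ai|, 10) for each part.
Sum = min(1,10) + min(19,10)
    = 1 + 10
    = 11.

11


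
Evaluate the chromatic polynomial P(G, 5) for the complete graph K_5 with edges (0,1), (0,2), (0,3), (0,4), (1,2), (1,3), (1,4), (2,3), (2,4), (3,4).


P(K_5, k) = k(k-1)(k-2)...(k-4).
P(5) = (5) * (4) * (3) * (2) * (1) = 120.

120


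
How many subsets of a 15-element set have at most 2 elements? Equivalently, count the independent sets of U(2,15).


Independent sets of U(2,15) are all subsets of size <= 2.
Count = C(15,0) + C(15,1) + C(15,2)
     = 1 + 15 + 105
     = 121.

121


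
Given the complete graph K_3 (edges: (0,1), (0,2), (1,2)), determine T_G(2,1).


T(K_3; x,y) = x^2 + x + y.
T(2,1) = 4 + 2 + 1 = 7.

7


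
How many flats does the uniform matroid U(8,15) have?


Flats of U(8,15): every subset of size < 8 is a flat, plus E itself.
Count = (15 choose 0) + (15 choose 1) + (15 choose 2) + (15 choose 3) + (15 choose 4) + (15 choose 5) + (15 choose 6) + (15 choose 7) + 1
     = 1 + 15 + 105 + 455 + 1365 + 3003 + 5005 + 6435 + 1
     = 16385.

16385


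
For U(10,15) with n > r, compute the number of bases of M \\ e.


Deleting e from U(10,15) gives U(10,14) since n > r.
Bases of U(10,14) = C(14,10) = 14! / (10! * 4!) = 1001.

1001


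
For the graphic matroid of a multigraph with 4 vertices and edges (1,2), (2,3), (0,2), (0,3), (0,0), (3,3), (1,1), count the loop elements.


In a graphic matroid, a loop is a self-loop edge (u,u) with rank 0.
Examining all 7 edges for self-loops...
Self-loops found: (0,0), (3,3), (1,1)
Number of loops = 3.

3


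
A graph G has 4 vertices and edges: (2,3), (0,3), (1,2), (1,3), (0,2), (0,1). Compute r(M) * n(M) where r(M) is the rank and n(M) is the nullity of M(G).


r(M) = |V| - c = 4 - 1 = 3.
nullity = |E| - r(M) = 6 - 3 = 3.
Product = 3 * 3 = 9.

9


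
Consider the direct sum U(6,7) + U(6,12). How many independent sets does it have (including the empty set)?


For a direct sum, |I(M1+M2)| = |I(M1)| * |I(M2)|.
|I(U(6,7))| = sum C(7,k) for k=0..6 = 127.
|I(U(6,12))| = sum C(12,k) for k=0..6 = 2510.
Total = 127 * 2510 = 318770.

318770


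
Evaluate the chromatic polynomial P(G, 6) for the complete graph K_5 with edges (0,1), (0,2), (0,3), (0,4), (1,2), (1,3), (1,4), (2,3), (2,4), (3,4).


P(K_5, k) = k(k-1)(k-2)...(k-4).
P(6) = (6) * (5) * (4) * (3) * (2) = 720.

720


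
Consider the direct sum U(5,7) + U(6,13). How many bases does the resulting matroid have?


Bases of a direct sum M1 + M2: |B| = |B(M1)| * |B(M2)|.
|B(U(5,7))| = C(7,5) = 21.
|B(U(6,13))| = C(13,6) = 1716.
Total bases = 21 * 1716 = 36036.

36036


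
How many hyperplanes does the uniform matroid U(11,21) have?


Hyperplanes of U(11,21) are flats of rank 10.
In a uniform matroid, these are exactly the (10)-element subsets.
Count = (21 choose 10) = 352716.

352716


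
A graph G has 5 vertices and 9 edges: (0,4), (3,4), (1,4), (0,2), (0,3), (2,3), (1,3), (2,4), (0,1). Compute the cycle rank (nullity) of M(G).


Cycle rank (nullity) = |E| - r(M) = |E| - (|V| - c).
|E| = 9, |V| = 5, c = 1.
Nullity = 9 - (5 - 1) = 9 - 4 = 5.

5


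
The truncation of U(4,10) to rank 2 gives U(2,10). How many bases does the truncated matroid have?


Truncating U(4,10) to rank 2 gives U(2,10).
Bases of U(2,10) are all 2-element subsets of 10 elements.
Number of bases = C(10,2) = (10 * 9) / (1 * 2) = 45.

45


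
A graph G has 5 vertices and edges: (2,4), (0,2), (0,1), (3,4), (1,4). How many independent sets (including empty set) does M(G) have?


An independent set in a graphic matroid is an acyclic edge subset.
G has 5 vertices and 5 edges.
Enumerate all 2^5 = 32 subsets, checking for acyclicity.
Total independent sets = 30.

30


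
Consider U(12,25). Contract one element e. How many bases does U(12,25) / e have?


Contracting e from U(12,25) gives U(11,24).
Bases of U(11,24) = C(24,11) = 24! / (11! * 13!) = 2496144.

2496144


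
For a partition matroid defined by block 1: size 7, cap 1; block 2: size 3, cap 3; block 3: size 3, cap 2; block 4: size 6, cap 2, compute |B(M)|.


A basis picks exactly ci elements from block i.
Number of bases = product of C(|Si|, ci).
= C(7,1) * C(3,3) * C(3,2) * C(6,2)
= 7 * 1 * 3 * 15
= 315.

315


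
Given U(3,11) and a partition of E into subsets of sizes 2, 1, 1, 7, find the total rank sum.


r(Ai) = min(|Ai|, 3) for each part.
Sum = min(2,3) + min(1,3) + min(1,3) + min(7,3)
    = 2 + 1 + 1 + 3
    = 7.

7


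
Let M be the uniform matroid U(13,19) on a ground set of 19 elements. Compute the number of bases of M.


Bases of U(13,19) are all 13-element subsets of the 19-element ground set.
Number of bases = C(19,13).
C(19,13) = 19! / (13! * 6!) = 27132.

27132


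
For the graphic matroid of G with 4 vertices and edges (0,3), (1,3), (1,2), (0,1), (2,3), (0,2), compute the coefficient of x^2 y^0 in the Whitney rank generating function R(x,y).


R(x,y) = sum over A in 2^E of x^(r(E)-r(A)) * y^(|A|-r(A)).
G has 4 vertices, 6 edges. r(E) = 3.
Enumerate all 2^6 = 64 subsets.
Count subsets with r(E)-r(A)=2 and |A|-r(A)=0: 6.

6


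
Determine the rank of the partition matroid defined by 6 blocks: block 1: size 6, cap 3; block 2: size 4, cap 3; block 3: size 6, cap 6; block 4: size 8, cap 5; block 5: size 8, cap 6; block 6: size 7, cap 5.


Rank of a partition matroid = sum of min(|Si|, ci) for each block.
= min(6,3) + min(4,3) + min(6,6) + min(8,5) + min(8,6) + min(7,5)
= 3 + 3 + 6 + 5 + 6 + 5
= 28.

28


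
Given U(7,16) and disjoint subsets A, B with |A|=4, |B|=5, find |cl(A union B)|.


|A union B| = 4 + 5 = 9 (disjoint).
In U(7,16), cl(S) = S if |S| < 7, else cl(S) = E.
Since 9 >= 7, cl(A union B) = E.
|cl(A union B)| = 16.

16


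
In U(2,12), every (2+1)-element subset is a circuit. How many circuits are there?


In U(2,12), circuits are the (3)-element subsets.
Any set of 3 elements is dependent, and removing any one element gives
an independent set of size 2, so it is a minimal dependent set.
Number of circuits = (12 choose 3) = 220.

220


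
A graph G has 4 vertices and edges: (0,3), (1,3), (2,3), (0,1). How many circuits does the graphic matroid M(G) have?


A circuit in a graphic matroid = edge set of a simple cycle.
G has 4 vertices and 4 edges.
Enumerating all minimal edge subsets forming cycles...
Total circuits found: 1.

1


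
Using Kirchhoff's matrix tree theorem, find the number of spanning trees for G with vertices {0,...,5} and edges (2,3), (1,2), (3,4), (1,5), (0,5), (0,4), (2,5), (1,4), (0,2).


By Kirchhoff's matrix tree theorem, the number of spanning trees equals
the determinant of any cofactor of the Laplacian matrix L.
G has 6 vertices and 9 edges.
Computing the (5 x 5) cofactor determinant gives 69.

69


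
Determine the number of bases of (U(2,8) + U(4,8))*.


(M1+M2)* = M1* + M2*.
M1* = U(6,8), bases: C(8,6) = 28.
M2* = U(4,8), bases: C(8,4) = 70.
|B(M*)| = 28 * 70 = 1960.

1960


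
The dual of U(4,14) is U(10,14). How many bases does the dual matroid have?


The dual of U(r,n) is U(n-r, n) = U(10,14).
Bases of U(10,14) are all (10)-element subsets.
|B(M*)| = (14 choose 10) = 1001.

1001


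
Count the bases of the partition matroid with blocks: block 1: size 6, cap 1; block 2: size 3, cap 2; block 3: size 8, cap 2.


A basis picks exactly ci elements from block i.
Number of bases = product of C(|Si|, ci).
= C(6,1) * C(3,2) * C(8,2)
= 6 * 3 * 28
= 504.

504


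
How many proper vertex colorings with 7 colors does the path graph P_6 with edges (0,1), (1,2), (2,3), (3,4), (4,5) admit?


P(P_6, k) = k * (k-1)^(5).
P(7) = 7 * 6^5 = 7 * 7776 = 54432.

54432


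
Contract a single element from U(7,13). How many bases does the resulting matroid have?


Contracting e from U(7,13) gives U(6,12).
Bases of U(6,12) = (12 choose 6) = 924.

924


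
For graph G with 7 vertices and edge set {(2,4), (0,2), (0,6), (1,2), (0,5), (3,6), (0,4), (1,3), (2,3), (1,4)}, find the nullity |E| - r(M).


Cycle rank (nullity) = |E| - r(M) = |E| - (|V| - c).
|E| = 10, |V| = 7, c = 1.
Nullity = 10 - (7 - 1) = 10 - 6 = 4.

4


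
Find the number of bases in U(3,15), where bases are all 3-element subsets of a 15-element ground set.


Bases of U(3,15) are all 3-element subsets of the 15-element ground set.
Number of bases = C(15,3).
C(15,3) = (15 * 14 * 13) / (1 * 2 * 3) = 455.

455


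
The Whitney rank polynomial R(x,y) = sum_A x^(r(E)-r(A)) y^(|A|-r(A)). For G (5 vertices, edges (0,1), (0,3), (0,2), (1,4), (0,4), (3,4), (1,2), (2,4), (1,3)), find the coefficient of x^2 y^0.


R(x,y) = sum over A in 2^E of x^(r(E)-r(A)) * y^(|A|-r(A)).
G has 5 vertices, 9 edges. r(E) = 4.
Enumerate all 2^9 = 512 subsets.
Count subsets with r(E)-r(A)=2 and |A|-r(A)=0: 36.

36


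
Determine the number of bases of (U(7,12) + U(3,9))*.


(M1+M2)* = M1* + M2*.
M1* = U(5,12), bases: C(12,5) = 792.
M2* = U(6,9), bases: C(9,6) = 84.
|B(M*)| = 792 * 84 = 66528.

66528


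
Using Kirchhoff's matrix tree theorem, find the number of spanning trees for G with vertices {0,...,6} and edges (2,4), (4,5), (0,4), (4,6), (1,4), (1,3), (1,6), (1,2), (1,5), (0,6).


By Kirchhoff's matrix tree theorem, the number of spanning trees equals
the determinant of any cofactor of the Laplacian matrix L.
G has 7 vertices and 10 edges.
Computing the (6 x 6) cofactor determinant gives 52.

52


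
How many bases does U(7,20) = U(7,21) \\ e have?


Deleting e from U(7,21) gives U(7,20) since n > r.
Bases of U(7,20) = C(20,7) = 20! / (7! * 13!) = 77520.

77520


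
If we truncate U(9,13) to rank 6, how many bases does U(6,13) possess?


Truncating U(9,13) to rank 6 gives U(6,13).
Bases of U(6,13) are all 6-element subsets of 13 elements.
Number of bases = C(13,6) = 1716.

1716


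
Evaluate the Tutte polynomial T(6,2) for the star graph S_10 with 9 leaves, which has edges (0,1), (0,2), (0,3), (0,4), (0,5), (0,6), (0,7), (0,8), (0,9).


A star on 10 vertices is a tree with 9 edges.
T(x,y) = x^(9) for any tree.
T(6,2) = 6^9 = 10077696.

10077696


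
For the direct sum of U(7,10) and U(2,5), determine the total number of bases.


Bases of a direct sum M1 + M2: |B| = |B(M1)| * |B(M2)|.
|B(U(7,10))| = C(10,7) = 120.
|B(U(2,5))| = C(5,2) = 10.
Total bases = 120 * 10 = 1200.

1200


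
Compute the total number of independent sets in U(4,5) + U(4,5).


For a direct sum, |I(M1+M2)| = |I(M1)| * |I(M2)|.
|I(U(4,5))| = sum C(5,k) for k=0..4 = 31.
|I(U(4,5))| = sum C(5,k) for k=0..4 = 31.
Total = 31 * 31 = 961.

961


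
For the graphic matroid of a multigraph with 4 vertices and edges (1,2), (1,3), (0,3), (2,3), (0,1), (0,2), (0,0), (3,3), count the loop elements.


In a graphic matroid, a loop is a self-loop edge (u,u) with rank 0.
Examining all 8 edges for self-loops...
Self-loops found: (0,0), (3,3)
Number of loops = 2.

2


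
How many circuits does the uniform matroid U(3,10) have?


In U(3,10), circuits are the (4)-element subsets.
Any set of 4 elements is dependent, and removing any one element gives
an independent set of size 3, so it is a minimal dependent set.
Number of circuits = C(10,4) = (10 * 9 * 8 * 7) / (1 * 2 * 3 * 4) = 210.

210


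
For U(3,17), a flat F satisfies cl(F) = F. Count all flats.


Flats of U(3,17): every subset of size < 3 is a flat, plus E itself.
Count = (17 choose 0) + (17 choose 1) + (17 choose 2) + 1
     = 1 + 17 + 136 + 1
     = 155.

155


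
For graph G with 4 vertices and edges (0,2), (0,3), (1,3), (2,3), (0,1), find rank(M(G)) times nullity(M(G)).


r(M) = |V| - c = 4 - 1 = 3.
nullity = |E| - r(M) = 5 - 3 = 2.
Product = 3 * 2 = 6.

6


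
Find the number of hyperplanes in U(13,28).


Hyperplanes of U(13,28) are flats of rank 12.
In a uniform matroid, these are exactly the (12)-element subsets.
Count = (28 choose 12) = 30421755.

30421755


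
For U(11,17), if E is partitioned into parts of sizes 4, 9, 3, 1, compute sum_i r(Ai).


r(Ai) = min(|Ai|, 11) for each part.
Sum = min(4,11) + min(9,11) + min(3,11) + min(1,11)
    = 4 + 9 + 3 + 1
    = 17.

17


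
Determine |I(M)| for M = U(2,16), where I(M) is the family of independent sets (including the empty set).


Independent sets of U(2,16) are all subsets of size <= 2.
Count = C(16,0) + C(16,1) + C(16,2)
     = 1 + 16 + 120
     = 137.

137


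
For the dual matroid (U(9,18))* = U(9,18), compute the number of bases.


The dual of U(r,n) is U(n-r, n) = U(9,18).
Bases of U(9,18) are all (9)-element subsets.
|B(M*)| = (18 choose 9) = 48620.

48620


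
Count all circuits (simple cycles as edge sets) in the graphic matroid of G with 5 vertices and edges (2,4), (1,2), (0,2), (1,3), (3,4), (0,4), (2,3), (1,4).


A circuit in a graphic matroid = edge set of a simple cycle.
G has 5 vertices and 8 edges.
Enumerating all minimal edge subsets forming cycles...
Total circuits found: 12.

12


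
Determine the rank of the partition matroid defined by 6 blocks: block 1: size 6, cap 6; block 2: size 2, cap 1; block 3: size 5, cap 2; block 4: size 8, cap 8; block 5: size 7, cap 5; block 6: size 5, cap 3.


Rank of a partition matroid = sum of min(|Si|, ci) for each block.
= min(6,6) + min(2,1) + min(5,2) + min(8,8) + min(7,5) + min(5,3)
= 6 + 1 + 2 + 8 + 5 + 3
= 25.

25


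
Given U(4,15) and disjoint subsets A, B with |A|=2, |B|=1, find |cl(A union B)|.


|A union B| = 2 + 1 = 3 (disjoint).
In U(4,15), cl(S) = S if |S| < 4, else cl(S) = E.
Since 3 < 4, cl(A union B) = A union B.
|cl(A union B)| = 3.

3


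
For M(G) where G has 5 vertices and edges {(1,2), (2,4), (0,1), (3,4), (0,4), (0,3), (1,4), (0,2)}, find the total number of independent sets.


An independent set in a graphic matroid is an acyclic edge subset.
G has 5 vertices and 8 edges.
Enumerate all 2^8 = 256 subsets, checking for acyclicity.
Total independent sets = 128.

128


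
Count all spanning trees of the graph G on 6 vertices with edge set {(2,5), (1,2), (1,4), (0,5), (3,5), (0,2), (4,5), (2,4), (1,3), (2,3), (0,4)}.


By Kirchhoff's matrix tree theorem, the number of spanning trees equals
the determinant of any cofactor of the Laplacian matrix L.
G has 6 vertices and 11 edges.
Computing the (5 x 5) cofactor determinant gives 209.

209


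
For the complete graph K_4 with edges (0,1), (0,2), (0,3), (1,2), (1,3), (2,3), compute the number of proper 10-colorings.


P(K_4, k) = k(k-1)(k-2)...(k-3).
P(10) = (10) * (9) * (8) * (7) = 5040.

5040


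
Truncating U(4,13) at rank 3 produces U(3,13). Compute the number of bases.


Truncating U(4,13) to rank 3 gives U(3,13).
Bases of U(3,13) are all 3-element subsets of 13 elements.
Number of bases = (13 choose 3) = 286.

286


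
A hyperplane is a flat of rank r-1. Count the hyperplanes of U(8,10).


Hyperplanes of U(8,10) are flats of rank 7.
In a uniform matroid, these are exactly the (7)-element subsets.
Count = C(10,7) = 120.

120


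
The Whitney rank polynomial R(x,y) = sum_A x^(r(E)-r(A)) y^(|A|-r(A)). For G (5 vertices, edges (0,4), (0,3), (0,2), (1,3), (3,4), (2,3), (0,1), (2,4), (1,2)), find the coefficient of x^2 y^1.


R(x,y) = sum over A in 2^E of x^(r(E)-r(A)) * y^(|A|-r(A)).
G has 5 vertices, 9 edges. r(E) = 4.
Enumerate all 2^9 = 512 subsets.
Count subsets with r(E)-r(A)=2 and |A|-r(A)=1: 7.

7


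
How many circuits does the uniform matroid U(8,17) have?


In U(8,17), circuits are the (9)-element subsets.
Any set of 9 elements is dependent, and removing any one element gives
an independent set of size 8, so it is a minimal dependent set.
Number of circuits = C(17,9) = 17! / (9! * 8!) = 24310.

24310


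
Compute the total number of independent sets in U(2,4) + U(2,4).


For a direct sum, |I(M1+M2)| = |I(M1)| * |I(M2)|.
|I(U(2,4))| = sum C(4,k) for k=0..2 = 11.
|I(U(2,4))| = sum C(4,k) for k=0..2 = 11.
Total = 11 * 11 = 121.

121


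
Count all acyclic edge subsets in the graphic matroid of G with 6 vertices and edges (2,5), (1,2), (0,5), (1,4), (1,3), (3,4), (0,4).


An independent set in a graphic matroid is an acyclic edge subset.
G has 6 vertices and 7 edges.
Enumerate all 2^7 = 128 subsets, checking for acyclicity.
Total independent sets = 108.

108


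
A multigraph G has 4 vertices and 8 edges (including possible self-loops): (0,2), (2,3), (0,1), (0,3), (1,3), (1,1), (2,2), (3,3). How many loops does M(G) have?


In a graphic matroid, a loop is a self-loop edge (u,u) with rank 0.
Examining all 8 edges for self-loops...
Self-loops found: (1,1), (2,2), (3,3)
Number of loops = 3.

3


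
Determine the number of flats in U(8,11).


Flats of U(8,11): every subset of size < 8 is a flat, plus E itself.
Count = (11 choose 0) + (11 choose 1) + (11 choose 2) + (11 choose 3) + (11 choose 4) + (11 choose 5) + (11 choose 6) + (11 choose 7) + 1
     = 1 + 11 + 55 + 165 + 330 + 462 + 462 + 330 + 1
     = 1817.

1817


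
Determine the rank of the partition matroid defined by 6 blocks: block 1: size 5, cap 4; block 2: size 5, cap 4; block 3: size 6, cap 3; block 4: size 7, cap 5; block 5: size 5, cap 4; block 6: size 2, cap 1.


Rank of a partition matroid = sum of min(|Si|, ci) for each block.
= min(5,4) + min(5,4) + min(6,3) + min(7,5) + min(5,4) + min(2,1)
= 4 + 4 + 3 + 5 + 4 + 1
= 21.

21


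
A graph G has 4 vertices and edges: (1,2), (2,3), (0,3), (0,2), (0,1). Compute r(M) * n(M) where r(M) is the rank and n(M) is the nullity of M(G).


r(M) = |V| - c = 4 - 1 = 3.
nullity = |E| - r(M) = 5 - 3 = 2.
Product = 3 * 2 = 6.

6


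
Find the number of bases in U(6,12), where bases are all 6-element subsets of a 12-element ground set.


Bases of U(6,12) are all 6-element subsets of the 12-element ground set.
Number of bases = C(12,6).
(12 choose 6) = 924.

924


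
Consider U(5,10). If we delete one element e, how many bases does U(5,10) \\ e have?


Deleting e from U(5,10) gives U(5,9) since n > r.
Bases of U(5,9) = (9 choose 5) = 126.

126


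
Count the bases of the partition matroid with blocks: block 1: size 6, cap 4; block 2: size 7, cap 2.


A basis picks exactly ci elements from block i.
Number of bases = product of C(|Si|, ci).
= C(6,4) * C(7,2)
= 15 * 21
= 315.

315


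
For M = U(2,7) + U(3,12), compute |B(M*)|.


(M1+M2)* = M1* + M2*.
M1* = U(5,7), bases: C(7,5) = 21.
M2* = U(9,12), bases: C(12,9) = 220.
|B(M*)| = 21 * 220 = 4620.

4620


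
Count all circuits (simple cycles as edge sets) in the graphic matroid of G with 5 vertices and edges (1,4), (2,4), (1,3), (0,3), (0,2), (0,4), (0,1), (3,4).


A circuit in a graphic matroid = edge set of a simple cycle.
G has 5 vertices and 8 edges.
Enumerating all minimal edge subsets forming cycles...
Total circuits found: 12.

12


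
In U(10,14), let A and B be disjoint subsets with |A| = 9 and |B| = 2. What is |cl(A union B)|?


|A union B| = 9 + 2 = 11 (disjoint).
In U(10,14), cl(S) = S if |S| < 10, else cl(S) = E.
Since 11 >= 10, cl(A union B) = E.
|cl(A union B)| = 14.

14


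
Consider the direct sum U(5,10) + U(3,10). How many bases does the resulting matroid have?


Bases of a direct sum M1 + M2: |B| = |B(M1)| * |B(M2)|.
|B(U(5,10))| = C(10,5) = 252.
|B(U(3,10))| = C(10,3) = 120.
Total bases = 252 * 120 = 30240.

30240


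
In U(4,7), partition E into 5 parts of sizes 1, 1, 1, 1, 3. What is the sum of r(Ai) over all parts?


r(Ai) = min(|Ai|, 4) for each part.
Sum = min(1,4) + min(1,4) + min(1,4) + min(1,4) + min(3,4)
    = 1 + 1 + 1 + 1 + 3
    = 7.

7


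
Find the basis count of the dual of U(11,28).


The dual of U(r,n) is U(n-r, n) = U(17,28).
Bases of U(17,28) are all (17)-element subsets.
|B(M*)| = (28 choose 17) = 21474180.

21474180


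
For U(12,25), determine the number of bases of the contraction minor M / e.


Contracting e from U(12,25) gives U(11,24).
Bases of U(11,24) = C(24,11) = 2496144.

2496144


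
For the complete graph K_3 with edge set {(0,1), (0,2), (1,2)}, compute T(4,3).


T(K_3; x,y) = x^2 + x + y.
T(4,3) = 16 + 4 + 3 = 23.

23


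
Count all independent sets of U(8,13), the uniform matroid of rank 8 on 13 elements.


Independent sets of U(8,13) are all subsets of size <= 8.
Count = (13 choose 0) + (13 choose 1) + (13 choose 2) + (13 choose 3) + (13 choose 4) + (13 choose 5) + (13 choose 6) + (13 choose 7) + (13 choose 8)
     = 1 + 13 + 78 + 286 + 715 + 1287 + 1716 + 1716 + 1287
     = 7099.

7099


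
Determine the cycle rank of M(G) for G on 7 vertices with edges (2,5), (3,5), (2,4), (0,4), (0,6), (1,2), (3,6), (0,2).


Cycle rank (nullity) = |E| - r(M) = |E| - (|V| - c).
|E| = 8, |V| = 7, c = 1.
Nullity = 8 - (7 - 1) = 8 - 6 = 2.

2


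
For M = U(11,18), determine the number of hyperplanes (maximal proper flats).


Hyperplanes of U(11,18) are flats of rank 10.
In a uniform matroid, these are exactly the (10)-element subsets.
Count = C(18,10) = 43758.

43758


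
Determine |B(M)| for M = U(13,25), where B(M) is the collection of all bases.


Bases of U(13,25) are all 13-element subsets of the 25-element ground set.
Number of bases = C(25,13).
C(25,13) = 25! / (13! * 12!) = 5200300.

5200300


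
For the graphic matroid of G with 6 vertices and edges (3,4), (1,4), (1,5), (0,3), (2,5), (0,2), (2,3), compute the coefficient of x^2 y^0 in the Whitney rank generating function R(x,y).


R(x,y) = sum over A in 2^E of x^(r(E)-r(A)) * y^(|A|-r(A)).
G has 6 vertices, 7 edges. r(E) = 5.
Enumerate all 2^7 = 128 subsets.
Count subsets with r(E)-r(A)=2 and |A|-r(A)=0: 34.

34


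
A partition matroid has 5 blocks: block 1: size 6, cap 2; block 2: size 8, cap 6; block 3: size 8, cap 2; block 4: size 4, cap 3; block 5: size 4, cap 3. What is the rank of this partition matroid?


Rank of a partition matroid = sum of min(|Si|, ci) for each block.
= min(6,2) + min(8,6) + min(8,2) + min(4,3) + min(4,3)
= 2 + 6 + 2 + 3 + 3
= 16.

16


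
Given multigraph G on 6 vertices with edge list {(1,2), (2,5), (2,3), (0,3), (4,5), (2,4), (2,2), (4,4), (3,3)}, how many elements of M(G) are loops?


In a graphic matroid, a loop is a self-loop edge (u,u) with rank 0.
Examining all 9 edges for self-loops...
Self-loops found: (2,2), (4,4), (3,3)
Number of loops = 3.

3


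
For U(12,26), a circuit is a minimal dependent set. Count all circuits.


In U(12,26), circuits are the (13)-element subsets.
Any set of 13 elements is dependent, and removing any one element gives
an independent set of size 12, so it is a minimal dependent set.
Number of circuits = C(26,13) = 10400600.

10400600


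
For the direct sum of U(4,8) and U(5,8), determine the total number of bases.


Bases of a direct sum M1 + M2: |B| = |B(M1)| * |B(M2)|.
|B(U(4,8))| = C(8,4) = 70.
|B(U(5,8))| = C(8,5) = 56.
Total bases = 70 * 56 = 3920.

3920


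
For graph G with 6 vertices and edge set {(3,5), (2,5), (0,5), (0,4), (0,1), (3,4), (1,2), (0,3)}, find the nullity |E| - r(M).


Cycle rank (nullity) = |E| - r(M) = |E| - (|V| - c).
|E| = 8, |V| = 6, c = 1.
Nullity = 8 - (6 - 1) = 8 - 5 = 3.

3


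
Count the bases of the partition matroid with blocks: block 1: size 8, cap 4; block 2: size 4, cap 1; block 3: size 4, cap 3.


A basis picks exactly ci elements from block i.
Number of bases = product of C(|Si|, ci).
= C(8,4) * C(4,1) * C(4,3)
= 70 * 4 * 4
= 1120.

1120


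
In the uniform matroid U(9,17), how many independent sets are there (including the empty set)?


Independent sets of U(9,17) are all subsets of size <= 9.
Count = C(17,0) + C(17,1) + C(17,2) + C(17,3) + C(17,4) + C(17,5) + C(17,6) + C(17,7) + C(17,8) + C(17,9)
     = 1 + 17 + 136 + 680 + 2380 + 6188 + 12376 + 19448 + 24310 + 24310
     = 89846.

89846


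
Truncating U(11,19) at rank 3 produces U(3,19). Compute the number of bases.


Truncating U(11,19) to rank 3 gives U(3,19).
Bases of U(3,19) are all 3-element subsets of 19 elements.
Number of bases = (19 choose 3) = 969.

969


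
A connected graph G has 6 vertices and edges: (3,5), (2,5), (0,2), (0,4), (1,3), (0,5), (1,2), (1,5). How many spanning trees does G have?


By Kirchhoff's matrix tree theorem, the number of spanning trees equals
the determinant of any cofactor of the Laplacian matrix L.
G has 6 vertices and 8 edges.
Computing the (5 x 5) cofactor determinant gives 21.

21


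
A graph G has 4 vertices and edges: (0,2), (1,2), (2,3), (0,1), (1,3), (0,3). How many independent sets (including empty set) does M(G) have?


An independent set in a graphic matroid is an acyclic edge subset.
G has 4 vertices and 6 edges.
Enumerate all 2^6 = 64 subsets, checking for acyclicity.
Total independent sets = 38.

38


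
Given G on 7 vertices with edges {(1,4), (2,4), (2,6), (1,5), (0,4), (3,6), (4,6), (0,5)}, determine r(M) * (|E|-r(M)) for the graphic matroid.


r(M) = |V| - c = 7 - 1 = 6.
nullity = |E| - r(M) = 8 - 6 = 2.
Product = 6 * 2 = 12.

12


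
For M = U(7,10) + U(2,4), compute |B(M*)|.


(M1+M2)* = M1* + M2*.
M1* = U(3,10), bases: C(10,3) = 120.
M2* = U(2,4), bases: C(4,2) = 6.
|B(M*)| = 120 * 6 = 720.

720


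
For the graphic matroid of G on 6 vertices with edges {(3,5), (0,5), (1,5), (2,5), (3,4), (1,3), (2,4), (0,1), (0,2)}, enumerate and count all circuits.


A circuit in a graphic matroid = edge set of a simple cycle.
G has 6 vertices and 9 edges.
Enumerating all minimal edge subsets forming cycles...
Total circuits found: 13.

13


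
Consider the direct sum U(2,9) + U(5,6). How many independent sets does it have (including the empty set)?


For a direct sum, |I(M1+M2)| = |I(M1)| * |I(M2)|.
|I(U(2,9))| = sum C(9,k) for k=0..2 = 46.
|I(U(5,6))| = sum C(6,k) for k=0..5 = 63.
Total = 46 * 63 = 2898.

2898


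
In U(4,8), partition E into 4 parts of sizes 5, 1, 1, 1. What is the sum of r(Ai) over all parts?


r(Ai) = min(|Ai|, 4) for each part.
Sum = min(5,4) + min(1,4) + min(1,4) + min(1,4)
    = 4 + 1 + 1 + 1
    = 7.

7


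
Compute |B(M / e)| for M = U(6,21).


Contracting e from U(6,21) gives U(5,20).
Bases of U(5,20) = C(20,5) = 15504.

15504


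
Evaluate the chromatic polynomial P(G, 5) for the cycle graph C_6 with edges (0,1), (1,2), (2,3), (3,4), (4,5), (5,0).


P(C_6, k) = (k-1)^6 + (-1)^6*(k-1).
P(5) = (4)^6 + 4
= 4096 + 4 = 4100.

4100


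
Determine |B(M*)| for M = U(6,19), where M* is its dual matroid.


The dual of U(r,n) is U(n-r, n) = U(13,19).
Bases of U(13,19) are all (13)-element subsets.
|B(M*)| = C(19,13) = 19! / (13! * 6!) = 27132.

27132


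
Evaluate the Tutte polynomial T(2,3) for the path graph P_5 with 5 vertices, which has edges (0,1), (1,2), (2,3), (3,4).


A path on 5 vertices is a tree with 4 edges.
T(x,y) = x^(4) for any tree.
T(2,3) = 2^4 = 16.

16


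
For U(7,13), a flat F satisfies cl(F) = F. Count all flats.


Flats of U(7,13): every subset of size < 7 is a flat, plus E itself.
Count = (13 choose 0) + (13 choose 1) + (13 choose 2) + (13 choose 3) + (13 choose 4) + (13 choose 5) + (13 choose 6) + 1
     = 1 + 13 + 78 + 286 + 715 + 1287 + 1716 + 1
     = 4097.

4097


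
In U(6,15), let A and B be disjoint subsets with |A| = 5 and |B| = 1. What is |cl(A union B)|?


|A union B| = 5 + 1 = 6 (disjoint).
In U(6,15), cl(S) = S if |S| < 6, else cl(S) = E.
Since 6 >= 6, cl(A union B) = E.
|cl(A union B)| = 15.

15


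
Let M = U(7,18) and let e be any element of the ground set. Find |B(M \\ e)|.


Deleting e from U(7,18) gives U(7,17) since n > r.
Bases of U(7,17) = C(17,7) = 17! / (7! * 10!) = 19448.

19448


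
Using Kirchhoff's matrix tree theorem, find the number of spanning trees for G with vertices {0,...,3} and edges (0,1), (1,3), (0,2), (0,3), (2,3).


By Kirchhoff's matrix tree theorem, the number of spanning trees equals
the determinant of any cofactor of the Laplacian matrix L.
G has 4 vertices and 5 edges.
Computing the (3 x 3) cofactor determinant gives 8.

8


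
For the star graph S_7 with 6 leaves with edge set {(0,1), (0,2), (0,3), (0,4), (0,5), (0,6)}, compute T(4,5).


A star on 7 vertices is a tree with 6 edges.
T(x,y) = x^(6) for any tree.
T(4,5) = 4^6 = 4096.

4096


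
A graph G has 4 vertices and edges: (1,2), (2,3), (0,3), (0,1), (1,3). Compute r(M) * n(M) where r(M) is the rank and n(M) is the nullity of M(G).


r(M) = |V| - c = 4 - 1 = 3.
nullity = |E| - r(M) = 5 - 3 = 2.
Product = 3 * 2 = 6.

6


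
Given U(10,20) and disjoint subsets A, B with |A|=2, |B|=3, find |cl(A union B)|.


|A union B| = 2 + 3 = 5 (disjoint).
In U(10,20), cl(S) = S if |S| < 10, else cl(S) = E.
Since 5 < 10, cl(A union B) = A union B.
|cl(A union B)| = 5.

5


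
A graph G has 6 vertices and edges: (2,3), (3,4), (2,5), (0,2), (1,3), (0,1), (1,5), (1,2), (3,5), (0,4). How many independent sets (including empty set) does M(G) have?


An independent set in a graphic matroid is an acyclic edge subset.
G has 6 vertices and 10 edges.
Enumerate all 2^10 = 1024 subsets, checking for acyclicity.
Total independent sets = 454.

454


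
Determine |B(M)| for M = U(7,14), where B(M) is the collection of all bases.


Bases of U(7,14) are all 7-element subsets of the 14-element ground set.
Number of bases = C(14,7).
(14 choose 7) = 3432.

3432


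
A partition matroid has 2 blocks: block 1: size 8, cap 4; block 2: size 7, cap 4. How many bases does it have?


A basis picks exactly ci elements from block i.
Number of bases = product of C(|Si|, ci).
= C(8,4) * C(7,4)
= 70 * 35
= 2450.

2450


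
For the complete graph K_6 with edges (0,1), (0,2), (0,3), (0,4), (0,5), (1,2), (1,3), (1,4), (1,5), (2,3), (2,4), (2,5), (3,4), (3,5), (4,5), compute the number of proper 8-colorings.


P(K_6, k) = k(k-1)(k-2)...(k-5).
P(8) = (8) * (7) * (6) * (5) * (4) * (3) = 20160.

20160


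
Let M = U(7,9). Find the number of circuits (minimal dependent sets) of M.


In U(7,9), circuits are the (8)-element subsets.
Any set of 8 elements is dependent, and removing any one element gives
an independent set of size 7, so it is a minimal dependent set.
Number of circuits = C(9,8) = 9.

9


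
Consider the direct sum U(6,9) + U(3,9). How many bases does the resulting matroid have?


Bases of a direct sum M1 + M2: |B| = |B(M1)| * |B(M2)|.
|B(U(6,9))| = C(9,6) = 84.
|B(U(3,9))| = C(9,3) = 84.
Total bases = 84 * 84 = 7056.

7056


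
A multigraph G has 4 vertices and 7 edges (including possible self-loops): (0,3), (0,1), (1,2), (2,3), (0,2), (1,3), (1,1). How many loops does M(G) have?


In a graphic matroid, a loop is a self-loop edge (u,u) with rank 0.
Examining all 7 edges for self-loops...
Self-loops found: (1,1)
Number of loops = 1.

1


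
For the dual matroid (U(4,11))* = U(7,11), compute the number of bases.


The dual of U(r,n) is U(n-r, n) = U(7,11).
Bases of U(7,11) are all (7)-element subsets.
|B(M*)| = (11 choose 7) = 330.

330


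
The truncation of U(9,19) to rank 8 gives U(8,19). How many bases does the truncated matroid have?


Truncating U(9,19) to rank 8 gives U(8,19).
Bases of U(8,19) are all 8-element subsets of 19 elements.
Number of bases = (19 choose 8) = 75582.

75582


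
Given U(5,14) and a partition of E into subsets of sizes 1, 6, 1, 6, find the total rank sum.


r(Ai) = min(|Ai|, 5) for each part.
Sum = min(1,5) + min(6,5) + min(1,5) + min(6,5)
    = 1 + 5 + 1 + 5
    = 12.

12
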